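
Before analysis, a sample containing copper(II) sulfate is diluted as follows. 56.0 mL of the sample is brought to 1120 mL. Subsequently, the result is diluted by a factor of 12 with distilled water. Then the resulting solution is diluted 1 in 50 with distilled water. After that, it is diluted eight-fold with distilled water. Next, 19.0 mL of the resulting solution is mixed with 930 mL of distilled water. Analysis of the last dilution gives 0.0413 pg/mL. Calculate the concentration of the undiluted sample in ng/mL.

Overall dilution factor = 20 × 12 × 50 × 8 × 49.95 = 4.79 × 10⁶.
Original = 0.0413 pg/mL × 4.79 × 10⁶ = 1.98 × 10⁵ pg/mL = 198 ng/mL.

198 ng/mL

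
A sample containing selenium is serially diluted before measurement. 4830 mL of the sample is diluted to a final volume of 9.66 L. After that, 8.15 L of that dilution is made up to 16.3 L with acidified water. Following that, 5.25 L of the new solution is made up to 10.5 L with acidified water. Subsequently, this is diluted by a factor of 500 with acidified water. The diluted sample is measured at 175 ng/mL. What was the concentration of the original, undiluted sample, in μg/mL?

700 μg/mL

Overall dilution factor = 2 × 2 × 2 × 500 = 4000.
Original = 175 ng/mL × 4000 = 7.00 × 10⁵ ng/mL = 700 μg/mL.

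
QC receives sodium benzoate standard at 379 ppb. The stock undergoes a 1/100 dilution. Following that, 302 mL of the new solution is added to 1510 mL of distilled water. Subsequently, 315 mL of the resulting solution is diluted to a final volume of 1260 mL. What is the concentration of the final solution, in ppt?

158 ppt

Overall dilution factor = 100 × 6 × 4 = 2400.
379 ppb / 2400 = 0.158 ppb = 158 ppt.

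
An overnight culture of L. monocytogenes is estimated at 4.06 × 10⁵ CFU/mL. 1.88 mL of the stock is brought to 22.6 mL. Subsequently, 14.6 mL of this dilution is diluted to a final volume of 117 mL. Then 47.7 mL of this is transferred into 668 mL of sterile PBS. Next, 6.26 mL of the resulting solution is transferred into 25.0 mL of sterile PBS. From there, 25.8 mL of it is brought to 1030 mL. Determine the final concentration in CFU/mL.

1.41 CFU/mL

Overall dilution factor = 12.02 × 8.014 × 15.00 × 4.994 × 39.92 = 2.88 × 10⁵.
4.06 × 10⁵ CFU/mL / 2.88 × 10⁵ = 1.41 CFU/mL.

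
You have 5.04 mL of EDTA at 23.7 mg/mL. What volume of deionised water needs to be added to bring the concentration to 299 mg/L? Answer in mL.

299 mg/L = 0.299 mg/mL.
V₂ = C₁V₁/C₂ = 23.7 × 5.04 / 0.299 = 399 mL.
Diluent to add = V₂ − V₁ = 399 − 5.04 = 394 mL.

394 mL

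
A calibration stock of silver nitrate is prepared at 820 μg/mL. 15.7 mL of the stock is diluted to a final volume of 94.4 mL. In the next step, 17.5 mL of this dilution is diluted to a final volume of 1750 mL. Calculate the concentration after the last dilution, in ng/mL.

1360 ng/mL

Overall dilution factor = 6.013 × 100 = 601.
820 μg/mL / 601 = 1.36 μg/mL = 1360 ng/mL.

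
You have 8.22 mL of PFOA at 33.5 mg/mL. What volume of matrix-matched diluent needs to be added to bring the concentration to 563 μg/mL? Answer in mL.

563 μg/mL = 0.563 mg/mL.
V₂ = C₁V₁/C₂ = 33.5 × 8.22 / 0.563 = 489 mL.
Diluent to add = V₂ − V₁ = 489 − 8.22 = 481 mL.

481 mL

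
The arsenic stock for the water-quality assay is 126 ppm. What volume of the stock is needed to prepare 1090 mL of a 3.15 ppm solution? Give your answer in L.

0.0272 L

V₁ = C₂V₂/C₁ = 3.15 × 1090 / 126 = 27.2 mL = 0.0272 L.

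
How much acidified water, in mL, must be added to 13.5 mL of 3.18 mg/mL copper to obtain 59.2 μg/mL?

59.2 μg/mL = 0.0592 mg/mL.
V₂ = C₁V₁/C₂ = 3.18 × 13.5 / 0.0592 = 725 mL.
Diluent to add = V₂ − V₁ = 725 − 13.5 = 712 mL.

712 mL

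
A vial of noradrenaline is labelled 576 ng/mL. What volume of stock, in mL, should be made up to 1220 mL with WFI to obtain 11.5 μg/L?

11.5 μg/L = 11.5 ng/mL.
V₁ = C₂V₂/C₁ = 11.5 × 1220 / 576 = 24.4 mL.

24.4 mL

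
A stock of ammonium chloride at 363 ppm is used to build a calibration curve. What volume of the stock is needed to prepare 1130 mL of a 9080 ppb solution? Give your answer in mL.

9080 ppb = 9.08 ppm.
V₁ = C₂V₂/C₁ = 9.08 × 1130 / 363 = 28.3 mL.

28.3 mL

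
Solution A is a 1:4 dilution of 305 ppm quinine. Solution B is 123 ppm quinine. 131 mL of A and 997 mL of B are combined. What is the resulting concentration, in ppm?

118 ppm

C_A = 305 ppm / 4 = 76.2 ppm.
C_mix = (C_A·V_A + C_B·V_B)/(V_A + V_B) = (76.2×131 + 123×997) / 1128 = 118 ppm.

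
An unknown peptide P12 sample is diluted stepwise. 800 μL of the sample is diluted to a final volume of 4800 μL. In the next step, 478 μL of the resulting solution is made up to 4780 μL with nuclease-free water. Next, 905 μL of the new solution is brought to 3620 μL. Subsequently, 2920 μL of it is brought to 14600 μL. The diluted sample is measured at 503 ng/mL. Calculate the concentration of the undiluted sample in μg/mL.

Overall dilution factor = 6 × 10 × 4 × 5 = 1200.
Original = 503 ng/mL × 1200 = 6.04 × 10⁵ ng/mL = 604 μg/mL.

604 μg/mL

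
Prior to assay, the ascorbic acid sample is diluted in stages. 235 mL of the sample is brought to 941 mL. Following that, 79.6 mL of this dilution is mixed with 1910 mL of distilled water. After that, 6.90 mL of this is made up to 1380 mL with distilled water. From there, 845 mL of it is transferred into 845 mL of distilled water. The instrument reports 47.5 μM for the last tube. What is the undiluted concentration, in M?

Overall dilution factor = 4.004 × 24.99 × 200 × 2 = 4.00 × 10⁴.
Original = 47.5 μM × 4.00 × 10⁴ = 1.90 × 10⁶ μM = 1.90 M.

1.90 M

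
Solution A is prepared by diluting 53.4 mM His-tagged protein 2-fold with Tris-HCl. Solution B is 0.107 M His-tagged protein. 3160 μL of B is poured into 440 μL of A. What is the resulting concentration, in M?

0.0972 M

C_A = 53.4 mM / 2 = 26.7 mM.
C_B = 0.107 M = 107 mM.
C_mix = (C_A·V_A + C_B·V_B)/(V_A + V_B) = (26.7×440 + 107×3160) / 3600 = 97.2 mM = 0.0972 M.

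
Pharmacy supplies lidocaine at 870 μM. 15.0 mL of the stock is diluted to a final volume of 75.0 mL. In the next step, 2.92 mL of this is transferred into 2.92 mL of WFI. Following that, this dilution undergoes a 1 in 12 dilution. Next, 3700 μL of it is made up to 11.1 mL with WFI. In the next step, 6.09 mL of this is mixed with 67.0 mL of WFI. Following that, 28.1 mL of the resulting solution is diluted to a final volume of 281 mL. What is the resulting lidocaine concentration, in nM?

Overall dilution factor = 5 × 2 × 12 × 3 × 12.00 × 10 = 4.32 × 10⁴.
870 μM / 4.32 × 10⁴ = 0.0201 μM = 20.1 nM.

20.1 nM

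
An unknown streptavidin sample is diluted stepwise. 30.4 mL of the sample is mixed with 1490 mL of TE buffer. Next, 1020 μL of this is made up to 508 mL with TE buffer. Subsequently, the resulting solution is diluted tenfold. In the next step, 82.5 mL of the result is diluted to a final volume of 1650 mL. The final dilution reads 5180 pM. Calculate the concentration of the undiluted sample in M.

0.0258 M

Overall dilution factor = 50.01 × 498.0 × 10 × 20 = 4.98 × 10⁶.
Original = 5180 pM × 4.98 × 10⁶ = 2.58 × 10¹⁰ pM = 0.0258 M.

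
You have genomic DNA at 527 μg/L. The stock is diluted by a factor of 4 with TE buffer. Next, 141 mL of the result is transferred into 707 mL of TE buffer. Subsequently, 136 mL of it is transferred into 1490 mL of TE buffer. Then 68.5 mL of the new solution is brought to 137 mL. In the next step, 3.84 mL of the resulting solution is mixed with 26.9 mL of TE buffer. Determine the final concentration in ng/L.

114 ng/L

Overall dilution factor = 4 × 6.014 × 11.96 × 2 × 8.005 = 4605.
527 μg/L / 4605 = 0.114 μg/L = 114 ng/L.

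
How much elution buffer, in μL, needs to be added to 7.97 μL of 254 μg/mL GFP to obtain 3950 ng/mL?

505 μL

3950 ng/mL = 3.95 μg/mL.
V₂ = C₁V₁/C₂ = 254 × 7.97 / 3.95 = 513 μL.
Diluent to add = V₂ − V₁ = 513 − 7.97 = 505 μL.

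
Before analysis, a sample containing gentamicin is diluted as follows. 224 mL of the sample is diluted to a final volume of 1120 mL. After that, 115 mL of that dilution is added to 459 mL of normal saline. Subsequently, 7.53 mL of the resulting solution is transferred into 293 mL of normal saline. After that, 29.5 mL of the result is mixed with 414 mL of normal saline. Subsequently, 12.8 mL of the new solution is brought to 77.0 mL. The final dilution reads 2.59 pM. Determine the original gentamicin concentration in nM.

233 nM

Overall dilution factor = 5 × 4.991 × 39.91 × 15.03 × 6.016 = 9.01 × 10⁴.
Original = 2.59 pM × 9.01 × 10⁴ = 2.33 × 10⁵ pM = 233 nM.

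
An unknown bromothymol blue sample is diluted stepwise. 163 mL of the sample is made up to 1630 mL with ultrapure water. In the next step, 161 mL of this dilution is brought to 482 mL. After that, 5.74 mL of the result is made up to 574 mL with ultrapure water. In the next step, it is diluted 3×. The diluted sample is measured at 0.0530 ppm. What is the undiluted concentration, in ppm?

476 ppm

Overall dilution factor = 10 × 2.994 × 100 × 3 = 8981.
Original = 0.0530 ppm × 8981 = 476 ppm.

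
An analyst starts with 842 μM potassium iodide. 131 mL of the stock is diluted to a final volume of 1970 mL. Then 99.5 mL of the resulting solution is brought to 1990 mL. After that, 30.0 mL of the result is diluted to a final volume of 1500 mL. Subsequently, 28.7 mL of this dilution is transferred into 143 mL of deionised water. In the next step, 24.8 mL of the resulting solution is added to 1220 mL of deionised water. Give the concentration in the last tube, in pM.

Overall dilution factor = 15.04 × 20 × 50 × 5.983 × 50.19 = 4.52 × 10⁶.
842 μM / 4.52 × 10⁶ = 1.86 × 10⁻⁴ μM = 186 pM.

186 pM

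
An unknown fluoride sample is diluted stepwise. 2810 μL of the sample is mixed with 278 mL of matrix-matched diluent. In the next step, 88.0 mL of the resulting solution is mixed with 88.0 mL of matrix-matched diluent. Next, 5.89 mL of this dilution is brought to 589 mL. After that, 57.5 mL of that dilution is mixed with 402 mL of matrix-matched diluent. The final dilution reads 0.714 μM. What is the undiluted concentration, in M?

0.114 M

Overall dilution factor = 99.93 × 2 × 100 × 7.991 = 1.60 × 10⁵.
Original = 0.714 μM × 1.60 × 10⁵ = 1.14 × 10⁵ μM = 0.114 M.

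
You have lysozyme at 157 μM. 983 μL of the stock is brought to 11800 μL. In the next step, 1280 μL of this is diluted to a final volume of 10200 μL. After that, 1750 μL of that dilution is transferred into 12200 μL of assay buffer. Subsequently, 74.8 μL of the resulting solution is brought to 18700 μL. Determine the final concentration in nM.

Overall dilution factor = 12.00 × 7.969 × 7.971 × 250 = 1.91 × 10⁵.
157 μM / 1.91 × 10⁵ = 8.24 × 10⁻⁴ μM = 0.824 nM.

0.824 nM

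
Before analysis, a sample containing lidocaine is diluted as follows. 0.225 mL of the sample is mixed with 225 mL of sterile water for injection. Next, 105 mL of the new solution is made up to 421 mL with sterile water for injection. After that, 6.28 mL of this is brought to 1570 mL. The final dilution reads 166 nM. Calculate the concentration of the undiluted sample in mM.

167 mM

Overall dilution factor = 1001 × 4.010 × 250 = 1.00 × 10⁶.
Original = 166 nM × 1.00 × 10⁶ = 1.67 × 10⁸ nM = 167 mM.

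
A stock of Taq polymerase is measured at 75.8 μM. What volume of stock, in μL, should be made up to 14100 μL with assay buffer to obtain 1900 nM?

353 μL

1900 nM = 1.90 μM.
V₁ = C₂V₂/C₁ = 1.90 × 14100 / 75.8 = 353 μL.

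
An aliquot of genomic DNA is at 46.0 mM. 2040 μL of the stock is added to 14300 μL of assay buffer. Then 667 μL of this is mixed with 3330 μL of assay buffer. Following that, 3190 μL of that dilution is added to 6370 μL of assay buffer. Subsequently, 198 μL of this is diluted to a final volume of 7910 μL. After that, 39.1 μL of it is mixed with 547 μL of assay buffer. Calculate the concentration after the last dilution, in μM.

Overall dilution factor = 8.010 × 5.993 × 2.997 × 39.95 × 14.99 = 8.61 × 10⁴.
46.0 mM / 8.61 × 10⁴ = 5.34 × 10⁻⁴ mM = 0.534 μM.

0.534 μM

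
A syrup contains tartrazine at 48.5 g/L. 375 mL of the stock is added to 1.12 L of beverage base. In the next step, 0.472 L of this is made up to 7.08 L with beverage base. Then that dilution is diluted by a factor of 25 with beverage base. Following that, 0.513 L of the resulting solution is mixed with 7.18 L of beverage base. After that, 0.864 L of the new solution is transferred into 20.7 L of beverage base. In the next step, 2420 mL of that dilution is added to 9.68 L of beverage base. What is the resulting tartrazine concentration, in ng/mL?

17.3 ng/mL

Overall dilution factor = 3.987 × 15 × 25 × 15.00 × 24.96 × 5 = 2.80 × 10⁶.
48.5 g/L / 2.80 × 10⁶ = 1.73 × 10⁻⁵ g/L = 17.3 ng/mL.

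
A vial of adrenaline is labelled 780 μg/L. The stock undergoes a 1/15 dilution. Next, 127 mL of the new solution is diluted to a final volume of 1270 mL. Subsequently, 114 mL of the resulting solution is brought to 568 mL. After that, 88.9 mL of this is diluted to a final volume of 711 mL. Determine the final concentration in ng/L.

130 ng/L

Overall dilution factor = 15 × 10 × 4.982 × 7.998 = 5977.
780 μg/L / 5977 = 0.130 μg/L = 130 ng/L.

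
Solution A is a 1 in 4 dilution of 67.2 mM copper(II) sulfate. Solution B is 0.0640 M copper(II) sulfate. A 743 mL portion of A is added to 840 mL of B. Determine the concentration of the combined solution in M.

C_A = 67.2 mM / 4 = 16.8 mM.
C_B = 0.0640 M = 64.0 mM.
C_mix = (C_A·V_A + C_B·V_B)/(V_A + V_B) = (16.8×743 + 64.0×840) / 1583 = 41.8 mM = 0.0418 M.

0.0418 M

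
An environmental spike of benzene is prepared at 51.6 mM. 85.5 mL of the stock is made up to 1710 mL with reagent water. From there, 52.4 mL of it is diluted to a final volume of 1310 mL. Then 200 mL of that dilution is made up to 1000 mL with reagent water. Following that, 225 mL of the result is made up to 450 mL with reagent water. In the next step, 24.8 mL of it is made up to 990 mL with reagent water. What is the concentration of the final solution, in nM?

Overall dilution factor = 20 × 25 × 5 × 2 × 39.92 = 2.00 × 10⁵.
51.6 mM / 2.00 × 10⁵ = 2.59 × 10⁻⁴ mM = 259 nM.

259 nM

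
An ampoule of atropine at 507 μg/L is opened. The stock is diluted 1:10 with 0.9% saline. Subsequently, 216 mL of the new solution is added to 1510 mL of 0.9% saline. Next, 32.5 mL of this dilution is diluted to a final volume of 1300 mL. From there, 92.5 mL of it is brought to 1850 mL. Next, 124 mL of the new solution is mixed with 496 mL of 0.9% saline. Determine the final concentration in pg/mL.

1.59 pg/mL

Overall dilution factor = 10 × 7.991 × 40 × 20 × 5 = 3.20 × 10⁵.
507 μg/L / 3.20 × 10⁵ = 1.59 × 10⁻³ μg/L = 1.59 pg/mL.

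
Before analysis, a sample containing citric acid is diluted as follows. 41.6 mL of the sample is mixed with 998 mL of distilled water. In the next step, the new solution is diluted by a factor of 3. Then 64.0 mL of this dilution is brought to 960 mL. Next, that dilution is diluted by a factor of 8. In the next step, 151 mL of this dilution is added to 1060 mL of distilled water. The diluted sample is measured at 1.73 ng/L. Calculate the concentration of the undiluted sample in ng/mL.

125 ng/mL

Overall dilution factor = 24.99 × 3 × 15 × 8 × 8.020 = 7.22 × 10⁴.
Original = 1.73 ng/L × 7.22 × 10⁴ = 1.25 × 10⁵ ng/L = 125 ng/mL.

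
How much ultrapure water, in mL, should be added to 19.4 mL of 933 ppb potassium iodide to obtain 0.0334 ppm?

0.0334 ppm = 33.4 ppb.
V₂ = C₁V₁/C₂ = 933 × 19.4 / 33.4 = 542 mL.
Diluent to add = V₂ − V₁ = 542 − 19.4 = 523 mL.

523 mL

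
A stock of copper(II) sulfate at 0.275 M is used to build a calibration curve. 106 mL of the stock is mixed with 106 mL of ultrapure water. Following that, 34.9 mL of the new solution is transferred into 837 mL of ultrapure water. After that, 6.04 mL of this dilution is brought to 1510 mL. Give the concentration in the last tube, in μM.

Overall dilution factor = 2 × 24.98 × 250 = 1.25 × 10⁴.
0.275 M / 1.25 × 10⁴ = 2.20 × 10⁻⁵ M = 22.0 μM.

22.0 μM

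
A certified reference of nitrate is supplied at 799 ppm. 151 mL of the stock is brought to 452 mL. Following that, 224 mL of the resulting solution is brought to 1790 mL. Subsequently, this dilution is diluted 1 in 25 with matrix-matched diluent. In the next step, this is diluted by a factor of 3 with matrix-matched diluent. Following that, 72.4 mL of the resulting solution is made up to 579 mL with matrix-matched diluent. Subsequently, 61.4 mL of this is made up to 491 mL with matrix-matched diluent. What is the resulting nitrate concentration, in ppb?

6.96 ppb

Overall dilution factor = 2.993 × 7.991 × 25 × 3 × 7.997 × 7.997 = 1.15 × 10⁵.
799 ppm / 1.15 × 10⁵ = 6.96 × 10⁻³ ppm = 6.96 ppb.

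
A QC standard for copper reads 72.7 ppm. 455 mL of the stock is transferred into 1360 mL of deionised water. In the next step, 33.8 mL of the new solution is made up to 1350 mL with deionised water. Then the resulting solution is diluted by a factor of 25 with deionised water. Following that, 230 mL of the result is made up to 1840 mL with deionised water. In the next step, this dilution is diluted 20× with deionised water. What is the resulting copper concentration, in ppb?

0.114 ppb

Overall dilution factor = 3.989 × 39.94 × 25 × 8 × 20 = 6.37 × 10⁵.
72.7 ppm / 6.37 × 10⁵ = 1.14 × 10⁻⁴ ppm = 0.114 ppb.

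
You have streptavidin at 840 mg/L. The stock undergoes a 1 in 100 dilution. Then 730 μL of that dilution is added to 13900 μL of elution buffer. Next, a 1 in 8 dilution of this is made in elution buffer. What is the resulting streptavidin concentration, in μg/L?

Overall dilution factor = 100 × 20.04 × 8 = 1.60 × 10⁴.
840 mg/L / 1.60 × 10⁴ = 0.0524 mg/L = 52.4 μg/L.

52.4 μg/L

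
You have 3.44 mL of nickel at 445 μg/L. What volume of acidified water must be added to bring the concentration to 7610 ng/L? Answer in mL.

7610 ng/L = 7.61 μg/L.
V₂ = C₁V₁/C₂ = 445 × 3.44 / 7.61 = 201 mL.
Diluent to add = V₂ − V₁ = 201 − 3.44 = 198 mL.

198 mL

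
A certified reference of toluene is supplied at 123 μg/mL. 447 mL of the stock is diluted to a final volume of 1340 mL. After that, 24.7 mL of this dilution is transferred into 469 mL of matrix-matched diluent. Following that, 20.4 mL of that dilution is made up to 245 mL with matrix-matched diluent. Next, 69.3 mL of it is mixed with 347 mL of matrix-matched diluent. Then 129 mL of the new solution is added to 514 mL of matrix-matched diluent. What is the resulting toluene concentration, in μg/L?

Overall dilution factor = 2.998 × 19.99 × 12.01 × 6.007 × 4.984 = 2.15 × 10⁴.
123 μg/mL / 2.15 × 10⁴ = 5.71 × 10⁻³ μg/mL = 5.71 μg/L.

5.71 μg/L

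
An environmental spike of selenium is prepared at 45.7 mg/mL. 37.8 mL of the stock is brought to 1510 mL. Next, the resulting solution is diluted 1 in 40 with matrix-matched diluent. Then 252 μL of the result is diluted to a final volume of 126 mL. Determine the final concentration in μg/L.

57.2 μg/L

Overall dilution factor = 39.95 × 40 × 500 = 7.99 × 10⁵.
45.7 mg/mL / 7.99 × 10⁵ = 5.72 × 10⁻⁵ mg/mL = 57.2 μg/L.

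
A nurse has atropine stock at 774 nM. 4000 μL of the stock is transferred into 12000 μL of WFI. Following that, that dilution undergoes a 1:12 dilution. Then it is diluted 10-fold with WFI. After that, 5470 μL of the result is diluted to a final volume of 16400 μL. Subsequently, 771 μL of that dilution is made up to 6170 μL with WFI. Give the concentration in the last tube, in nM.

Overall dilution factor = 4 × 12 × 10 × 2.998 × 8.003 = 1.15 × 10⁴.
774 nM / 1.15 × 10⁴ = 0.0672 nM.

0.0672 nM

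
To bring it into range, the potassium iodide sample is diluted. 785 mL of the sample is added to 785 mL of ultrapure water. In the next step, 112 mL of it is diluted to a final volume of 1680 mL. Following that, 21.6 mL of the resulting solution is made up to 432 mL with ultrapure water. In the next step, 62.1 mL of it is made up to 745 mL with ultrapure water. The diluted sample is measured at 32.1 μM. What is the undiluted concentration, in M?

Overall dilution factor = 2 × 15 × 20 × 12.00 = 7198.
Original = 32.1 μM × 7198 = 2.31 × 10⁵ μM = 0.231 M.

0.231 M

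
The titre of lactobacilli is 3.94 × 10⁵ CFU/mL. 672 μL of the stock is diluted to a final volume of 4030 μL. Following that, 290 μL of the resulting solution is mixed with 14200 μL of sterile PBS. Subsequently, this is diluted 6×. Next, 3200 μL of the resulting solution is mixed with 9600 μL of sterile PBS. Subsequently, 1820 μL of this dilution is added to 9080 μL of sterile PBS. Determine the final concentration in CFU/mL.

Overall dilution factor = 5.997 × 49.97 × 6 × 4 × 5.989 = 4.31 × 10⁴.
3.94 × 10⁵ CFU/mL / 4.31 × 10⁴ = 9.15 CFU/mL.

9.15 CFU/mL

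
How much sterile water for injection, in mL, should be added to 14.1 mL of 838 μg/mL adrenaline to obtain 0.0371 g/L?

0.0371 g/L = 37.1 μg/mL.
V₂ = C₁V₁/C₂ = 838 × 14.1 / 37.1 = 318 mL.
Diluent to add = V₂ − V₁ = 318 − 14.1 = 304 mL.

304 mL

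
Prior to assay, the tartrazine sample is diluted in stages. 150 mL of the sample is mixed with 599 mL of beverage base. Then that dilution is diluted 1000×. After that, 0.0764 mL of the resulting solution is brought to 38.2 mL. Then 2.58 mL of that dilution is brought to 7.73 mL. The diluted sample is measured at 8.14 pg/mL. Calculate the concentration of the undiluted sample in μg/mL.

Overall dilution factor = 4.993 × 1000 × 500 × 2.996 = 7.48 × 10⁶.
Original = 8.14 pg/mL × 7.48 × 10⁶ = 6.09 × 10⁷ pg/mL = 60.9 μg/mL.

60.9 μg/mL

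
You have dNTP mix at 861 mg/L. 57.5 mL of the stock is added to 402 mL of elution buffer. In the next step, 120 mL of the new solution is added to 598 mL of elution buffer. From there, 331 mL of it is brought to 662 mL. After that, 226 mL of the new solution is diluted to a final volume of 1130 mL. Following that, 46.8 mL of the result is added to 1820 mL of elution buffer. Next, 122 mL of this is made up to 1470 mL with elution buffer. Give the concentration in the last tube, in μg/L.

Overall dilution factor = 7.991 × 5.983 × 2 × 5 × 39.89 × 12.05 = 2.30 × 10⁵.
861 mg/L / 2.30 × 10⁵ = 3.75 × 10⁻³ mg/L = 3.75 μg/L.

3.75 μg/L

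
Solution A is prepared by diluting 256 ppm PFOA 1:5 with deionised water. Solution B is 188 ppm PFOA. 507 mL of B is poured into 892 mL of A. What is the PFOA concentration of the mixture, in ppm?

101 ppm

C_A = 256 ppm / 5 = 51.2 ppm.
C_mix = (C_A·V_A + C_B·V_B)/(V_A + V_B) = (51.2×892 + 188×507) / 1399 = 101 ppm.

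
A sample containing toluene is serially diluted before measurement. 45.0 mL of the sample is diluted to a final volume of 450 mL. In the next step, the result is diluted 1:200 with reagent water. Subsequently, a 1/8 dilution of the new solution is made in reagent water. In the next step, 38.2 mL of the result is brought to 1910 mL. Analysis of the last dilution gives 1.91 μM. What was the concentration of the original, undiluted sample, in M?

Overall dilution factor = 10 × 200 × 8 × 50 = 8.00 × 10⁵.
Original = 1.91 μM × 8.00 × 10⁵ = 1.53 × 10⁶ μM = 1.53 M.

1.53 M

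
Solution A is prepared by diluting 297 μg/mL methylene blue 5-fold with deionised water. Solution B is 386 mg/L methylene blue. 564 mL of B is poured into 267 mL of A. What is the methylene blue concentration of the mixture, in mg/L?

C_A = 297 μg/mL / 5 = 59.4 μg/mL.
C_B = 386 mg/L = 386 μg/mL.
C_mix = (C_A·V_A + C_B·V_B)/(V_A + V_B) = (59.4×267 + 386×564) / 831.0 = 281 μg/mL = 281 mg/L.

281 mg/L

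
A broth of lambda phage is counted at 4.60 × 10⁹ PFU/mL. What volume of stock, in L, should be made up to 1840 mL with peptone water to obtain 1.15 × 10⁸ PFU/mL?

V₁ = C₂V₂/C₁ = 1.15 × 10⁸ × 1840 / 4.60 × 10⁹ = 46.0 mL = 0.0460 L.

0.0460 L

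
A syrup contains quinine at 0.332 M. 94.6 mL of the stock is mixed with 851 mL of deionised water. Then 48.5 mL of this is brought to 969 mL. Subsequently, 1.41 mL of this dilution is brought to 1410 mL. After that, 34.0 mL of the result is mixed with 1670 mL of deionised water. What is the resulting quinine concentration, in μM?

0.0332 μM

Overall dilution factor = 9.996 × 19.98 × 1000 × 50.12 = 1.00 × 10⁷.
0.332 M / 1.00 × 10⁷ = 3.32 × 10⁻⁸ M = 0.0332 μM.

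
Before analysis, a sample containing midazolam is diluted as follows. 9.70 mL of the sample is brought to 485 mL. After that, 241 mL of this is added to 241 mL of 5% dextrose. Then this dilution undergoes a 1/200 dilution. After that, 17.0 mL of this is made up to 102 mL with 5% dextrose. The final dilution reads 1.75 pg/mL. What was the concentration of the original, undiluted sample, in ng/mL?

Overall dilution factor = 50 × 2 × 200 × 6 = 1.20 × 10⁵.
Original = 1.75 pg/mL × 1.20 × 10⁵ = 2.10 × 10⁵ pg/mL = 210 ng/mL.

210 ng/mL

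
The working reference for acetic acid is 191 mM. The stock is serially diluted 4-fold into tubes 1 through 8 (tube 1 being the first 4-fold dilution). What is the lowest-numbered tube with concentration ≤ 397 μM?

tube 5

Tube n has concentration 191 mM / 4ⁿ.
Need 4ⁿ ≥ 191 mM / 397 μM = 481, so n ≥ 4.46.
First such tube: n = 5.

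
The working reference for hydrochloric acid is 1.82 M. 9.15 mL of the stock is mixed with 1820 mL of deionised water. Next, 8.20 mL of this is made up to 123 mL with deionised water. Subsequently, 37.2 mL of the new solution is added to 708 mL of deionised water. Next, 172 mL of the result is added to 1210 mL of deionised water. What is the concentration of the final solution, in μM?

3.77 μM

Overall dilution factor = 199.9 × 15 × 20.03 × 8.035 = 4.83 × 10⁵.
1.82 M / 4.83 × 10⁵ = 3.77 × 10⁻⁶ M = 3.77 μM.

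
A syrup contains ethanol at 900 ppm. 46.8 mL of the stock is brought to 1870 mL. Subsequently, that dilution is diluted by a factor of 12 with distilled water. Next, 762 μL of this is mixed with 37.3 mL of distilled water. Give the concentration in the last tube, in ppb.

Overall dilution factor = 39.96 × 12 × 49.95 = 2.40 × 10⁴.
900 ppm / 2.40 × 10⁴ = 0.0376 ppm = 37.6 ppb.

37.6 ppb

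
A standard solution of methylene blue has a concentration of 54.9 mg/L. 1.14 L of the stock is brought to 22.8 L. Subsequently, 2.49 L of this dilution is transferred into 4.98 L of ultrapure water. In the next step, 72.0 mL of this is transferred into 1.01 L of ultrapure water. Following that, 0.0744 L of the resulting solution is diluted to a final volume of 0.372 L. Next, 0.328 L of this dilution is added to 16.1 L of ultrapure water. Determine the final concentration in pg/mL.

243 pg/mL

Overall dilution factor = 20 × 3 × 15.03 × 5 × 50.09 = 2.26 × 10⁵.
54.9 mg/L / 2.26 × 10⁵ = 2.43 × 10⁻⁴ mg/L = 243 pg/mL.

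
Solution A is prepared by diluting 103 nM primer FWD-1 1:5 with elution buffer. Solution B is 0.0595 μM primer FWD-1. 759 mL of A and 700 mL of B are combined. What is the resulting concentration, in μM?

C_A = 103 nM / 5 = 20.6 nM.
C_B = 0.0595 μM = 59.5 nM.
C_mix = (C_A·V_A + C_B·V_B)/(V_A + V_B) = (20.6×759 + 59.5×700) / 1459 = 39.3 nM = 0.0393 μM.

0.0393 μM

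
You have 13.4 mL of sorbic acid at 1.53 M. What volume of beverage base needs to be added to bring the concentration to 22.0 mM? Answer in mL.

919 mL

22.0 mM = 0.0220 M.
V₂ = C₁V₁/C₂ = 1.53 × 13.4 / 0.0220 = 932 mL.
Diluent to add = V₂ − V₁ = 932 − 13.4 = 919 mL.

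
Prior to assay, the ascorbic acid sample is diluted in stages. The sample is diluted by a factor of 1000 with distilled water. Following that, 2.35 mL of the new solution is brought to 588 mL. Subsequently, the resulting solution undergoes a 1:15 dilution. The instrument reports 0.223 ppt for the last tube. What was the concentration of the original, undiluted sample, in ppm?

0.837 ppm

Overall dilution factor = 1000 × 250.2 × 15 = 3.75 × 10⁶.
Original = 0.223 ppt × 3.75 × 10⁶ = 8.37 × 10⁵ ppt = 0.837 ppm.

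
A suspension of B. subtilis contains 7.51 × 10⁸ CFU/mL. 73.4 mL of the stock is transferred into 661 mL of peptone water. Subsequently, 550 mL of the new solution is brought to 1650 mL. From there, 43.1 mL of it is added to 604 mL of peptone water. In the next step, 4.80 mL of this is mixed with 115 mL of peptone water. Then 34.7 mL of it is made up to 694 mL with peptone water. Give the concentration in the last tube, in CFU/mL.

Overall dilution factor = 10.01 × 3 × 15.01 × 24.96 × 20 = 2.25 × 10⁵.
7.51 × 10⁸ CFU/mL / 2.25 × 10⁵ = 3340 CFU/mL.

3340 CFU/mL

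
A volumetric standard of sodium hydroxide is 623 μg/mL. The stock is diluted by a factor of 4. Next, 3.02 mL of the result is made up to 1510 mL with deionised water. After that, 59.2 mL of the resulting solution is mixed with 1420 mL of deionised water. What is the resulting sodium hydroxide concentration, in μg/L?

12.5 μg/L

Overall dilution factor = 4 × 500 × 24.99 = 5.00 × 10⁴.
623 μg/mL / 5.00 × 10⁴ = 0.0125 μg/mL = 12.5 μg/L.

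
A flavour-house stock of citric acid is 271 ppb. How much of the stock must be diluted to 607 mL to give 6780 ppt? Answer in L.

6780 ppt = 6.78 ppb.
V₁ = C₂V₂/C₁ = 6.78 × 607 / 271 = 15.2 mL = 0.0152 L.

0.0152 L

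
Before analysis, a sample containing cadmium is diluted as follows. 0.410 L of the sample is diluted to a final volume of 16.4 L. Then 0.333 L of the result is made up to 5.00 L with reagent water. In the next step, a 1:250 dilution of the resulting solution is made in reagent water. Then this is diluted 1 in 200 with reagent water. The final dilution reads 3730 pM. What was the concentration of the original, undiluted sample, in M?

0.112 M

Overall dilution factor = 40 × 15.02 × 250 × 200 = 3.00 × 10⁷.
Original = 3730 pM × 3.00 × 10⁷ = 1.12 × 10¹¹ pM = 0.112 M.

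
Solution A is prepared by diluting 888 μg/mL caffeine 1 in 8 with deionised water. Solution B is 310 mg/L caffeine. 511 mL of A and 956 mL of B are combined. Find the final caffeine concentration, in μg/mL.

241 μg/mL

C_A = 888 μg/mL / 8 = 111 μg/mL.
C_B = 310 mg/L = 310 μg/mL.
C_mix = (C_A·V_A + C_B·V_B)/(V_A + V_B) = (111×511 + 310×956) / 1467 = 241 μg/mL.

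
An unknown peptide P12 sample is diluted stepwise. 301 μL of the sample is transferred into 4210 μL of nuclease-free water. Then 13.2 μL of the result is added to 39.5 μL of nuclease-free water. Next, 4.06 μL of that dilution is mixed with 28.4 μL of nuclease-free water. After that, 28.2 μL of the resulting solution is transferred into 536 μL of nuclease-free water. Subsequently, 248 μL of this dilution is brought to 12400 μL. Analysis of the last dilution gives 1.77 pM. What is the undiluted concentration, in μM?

Overall dilution factor = 14.99 × 3.992 × 7.995 × 20.01 × 50 = 4.79 × 10⁵.
Original = 1.77 pM × 4.79 × 10⁵ = 8.47 × 10⁵ pM = 0.847 μM.

0.847 μM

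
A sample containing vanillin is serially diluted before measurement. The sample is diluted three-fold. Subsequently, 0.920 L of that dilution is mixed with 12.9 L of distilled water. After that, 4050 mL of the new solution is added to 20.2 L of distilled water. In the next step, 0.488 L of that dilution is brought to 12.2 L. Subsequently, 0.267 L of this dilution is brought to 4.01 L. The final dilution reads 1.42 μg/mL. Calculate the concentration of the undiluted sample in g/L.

144 g/L

Overall dilution factor = 3 × 15.02 × 5.988 × 25 × 15.02 = 1.01 × 10⁵.
Original = 1.42 μg/mL × 1.01 × 10⁵ = 1.44 × 10⁵ μg/mL = 144 g/L.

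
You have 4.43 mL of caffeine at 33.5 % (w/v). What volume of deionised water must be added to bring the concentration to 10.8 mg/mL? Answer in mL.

10.8 mg/mL = 1.08 % (w/v).
V₂ = C₁V₁/C₂ = 33.5 × 4.43 / 1.08 = 137 mL.
Diluent to add = V₂ − V₁ = 137 − 4.43 = 133 mL.

133 mL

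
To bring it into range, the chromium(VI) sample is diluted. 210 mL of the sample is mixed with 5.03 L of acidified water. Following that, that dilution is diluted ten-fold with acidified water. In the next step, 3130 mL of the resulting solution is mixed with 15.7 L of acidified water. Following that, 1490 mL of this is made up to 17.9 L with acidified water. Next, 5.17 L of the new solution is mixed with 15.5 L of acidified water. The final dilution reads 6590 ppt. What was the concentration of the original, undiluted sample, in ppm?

475 ppm

Overall dilution factor = 24.95 × 10 × 6.016 × 12.01 × 3.998 = 7.21 × 10⁴.
Original = 6590 ppt × 7.21 × 10⁴ = 4.75 × 10⁸ ppt = 475 ppm.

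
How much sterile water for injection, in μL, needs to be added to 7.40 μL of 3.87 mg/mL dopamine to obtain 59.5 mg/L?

59.5 mg/L = 0.0595 mg/mL.
V₂ = C₁V₁/C₂ = 3.87 × 7.40 / 0.0595 = 481 μL.
Diluent to add = V₂ − V₁ = 481 − 7.40 = 474 μL.

474 μL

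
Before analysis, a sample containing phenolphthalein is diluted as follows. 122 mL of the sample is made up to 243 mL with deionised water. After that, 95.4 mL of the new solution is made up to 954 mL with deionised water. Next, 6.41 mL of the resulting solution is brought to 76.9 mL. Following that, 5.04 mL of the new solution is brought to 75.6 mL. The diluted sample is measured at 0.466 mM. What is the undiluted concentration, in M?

Overall dilution factor = 1.992 × 10 × 12.00 × 15 = 3584.
Original = 0.466 mM × 3584 = 1670 mM = 1.67 M.

1.67 M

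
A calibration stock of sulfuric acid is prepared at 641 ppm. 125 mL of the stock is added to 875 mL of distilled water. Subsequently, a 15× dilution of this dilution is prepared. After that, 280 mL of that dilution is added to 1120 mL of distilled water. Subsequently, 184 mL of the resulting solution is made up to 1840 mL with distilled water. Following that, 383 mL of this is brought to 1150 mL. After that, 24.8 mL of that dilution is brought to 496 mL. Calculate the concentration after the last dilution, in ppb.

1.78 ppb

Overall dilution factor = 8 × 15 × 5 × 10 × 3.003 × 20 = 3.60 × 10⁵.
641 ppm / 3.60 × 10⁵ = 1.78 × 10⁻³ ppm = 1.78 ppb.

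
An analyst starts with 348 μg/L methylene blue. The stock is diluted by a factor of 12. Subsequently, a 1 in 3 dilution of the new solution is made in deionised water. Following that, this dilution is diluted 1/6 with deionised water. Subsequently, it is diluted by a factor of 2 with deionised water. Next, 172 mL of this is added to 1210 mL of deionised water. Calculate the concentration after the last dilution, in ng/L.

Overall dilution factor = 12 × 3 × 6 × 2 × 8.035 = 3471.
348 μg/L / 3471 = 0.100 μg/L = 100 ng/L.

100 ng/L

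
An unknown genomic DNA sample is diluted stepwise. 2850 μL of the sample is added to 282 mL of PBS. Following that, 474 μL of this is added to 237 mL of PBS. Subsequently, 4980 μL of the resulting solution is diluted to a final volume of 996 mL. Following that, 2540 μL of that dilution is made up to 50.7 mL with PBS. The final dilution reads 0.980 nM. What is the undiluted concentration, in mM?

196 mM

Overall dilution factor = 99.95 × 501 × 200 × 19.96 = 2.00 × 10⁸.
Original = 0.980 nM × 2.00 × 10⁸ = 1.96 × 10⁸ nM = 196 mM.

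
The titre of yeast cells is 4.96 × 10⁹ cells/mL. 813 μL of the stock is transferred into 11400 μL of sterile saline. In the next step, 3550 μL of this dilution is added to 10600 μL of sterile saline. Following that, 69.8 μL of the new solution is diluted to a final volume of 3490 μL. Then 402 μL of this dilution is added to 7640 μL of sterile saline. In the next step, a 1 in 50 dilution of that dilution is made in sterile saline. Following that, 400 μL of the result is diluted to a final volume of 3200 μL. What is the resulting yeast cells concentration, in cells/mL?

Overall dilution factor = 15.02 × 3.986 × 50 × 20.00 × 50 × 8 = 2.40 × 10⁷.
4.96 × 10⁹ cells/mL / 2.40 × 10⁷ = 207 cells/mL.

207 cells/mL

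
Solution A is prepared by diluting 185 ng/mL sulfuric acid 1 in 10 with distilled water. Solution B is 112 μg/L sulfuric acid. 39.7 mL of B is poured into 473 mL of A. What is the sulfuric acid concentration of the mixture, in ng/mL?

25.7 ng/mL

C_A = 185 ng/mL / 10 = 18.5 ng/mL.
C_B = 112 μg/L = 112 ng/mL.
C_mix = (C_A·V_A + C_B·V_B)/(V_A + V_B) = (18.5×473 + 112×39.7) / 512.7 = 25.7 ng/mL.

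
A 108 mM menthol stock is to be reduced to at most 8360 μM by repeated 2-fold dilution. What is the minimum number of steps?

Need 2ⁿ ≥ 12.9, so n ≥ log(12.9)/log(2) = 3.69.
Minimum whole steps: n = 4.

4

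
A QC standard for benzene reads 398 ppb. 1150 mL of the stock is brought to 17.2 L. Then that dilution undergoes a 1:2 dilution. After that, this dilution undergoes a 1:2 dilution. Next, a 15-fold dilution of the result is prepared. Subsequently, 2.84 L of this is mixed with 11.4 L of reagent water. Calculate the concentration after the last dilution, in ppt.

Overall dilution factor = 14.96 × 2 × 2 × 15 × 5.014 = 4500.
398 ppb / 4500 = 0.0885 ppb = 88.5 ppt.

88.5 ppt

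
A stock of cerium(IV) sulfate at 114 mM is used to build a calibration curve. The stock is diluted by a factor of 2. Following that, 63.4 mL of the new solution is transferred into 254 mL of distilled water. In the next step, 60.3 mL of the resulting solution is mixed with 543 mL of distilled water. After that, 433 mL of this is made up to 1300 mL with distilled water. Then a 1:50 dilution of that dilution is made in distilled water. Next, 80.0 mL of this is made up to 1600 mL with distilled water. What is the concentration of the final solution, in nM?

Overall dilution factor = 2 × 5.006 × 10.00 × 3.002 × 50 × 20 = 3.01 × 10⁵.
114 mM / 3.01 × 10⁵ = 3.79 × 10⁻⁴ mM = 379 nM.

379 nM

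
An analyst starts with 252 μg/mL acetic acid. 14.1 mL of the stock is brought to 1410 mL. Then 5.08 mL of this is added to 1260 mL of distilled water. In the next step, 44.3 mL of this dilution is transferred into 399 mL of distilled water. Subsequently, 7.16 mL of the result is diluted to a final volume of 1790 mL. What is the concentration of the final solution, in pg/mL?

4.04 pg/mL

Overall dilution factor = 100 × 249.0 × 10.01 × 250 = 6.23 × 10⁷.
252 μg/mL / 6.23 × 10⁷ = 4.04 × 10⁻⁶ μg/mL = 4.04 pg/mL.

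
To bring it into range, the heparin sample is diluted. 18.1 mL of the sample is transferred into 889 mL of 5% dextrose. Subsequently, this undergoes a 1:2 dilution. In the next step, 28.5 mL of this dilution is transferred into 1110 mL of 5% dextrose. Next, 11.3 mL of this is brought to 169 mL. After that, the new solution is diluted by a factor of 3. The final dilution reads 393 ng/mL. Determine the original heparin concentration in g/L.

Overall dilution factor = 50.12 × 2 × 39.95 × 14.96 × 3 = 1.80 × 10⁵.
Original = 393 ng/mL × 1.80 × 10⁵ = 7.06 × 10⁷ ng/mL = 70.6 g/L.

70.6 g/L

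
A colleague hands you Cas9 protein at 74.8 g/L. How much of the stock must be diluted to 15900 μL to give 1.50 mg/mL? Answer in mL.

1.50 mg/mL = 1.50 g/L.
V₁ = C₂V₂/C₁ = 1.50 × 15900 / 74.8 = 319 μL = 0.319 mL.

0.319 mL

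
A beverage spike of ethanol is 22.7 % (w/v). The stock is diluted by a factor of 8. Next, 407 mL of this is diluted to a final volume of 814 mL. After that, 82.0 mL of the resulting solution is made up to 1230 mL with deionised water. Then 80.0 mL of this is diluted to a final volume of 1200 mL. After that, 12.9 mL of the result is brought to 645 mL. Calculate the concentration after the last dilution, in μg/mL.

1.26 μg/mL

Overall dilution factor = 8 × 2 × 15 × 15 × 50 = 1.80 × 10⁵.
22.7 % (w/v) / 1.80 × 10⁵ = 1.26 × 10⁻⁴ % (w/v) = 1.26 μg/mL.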